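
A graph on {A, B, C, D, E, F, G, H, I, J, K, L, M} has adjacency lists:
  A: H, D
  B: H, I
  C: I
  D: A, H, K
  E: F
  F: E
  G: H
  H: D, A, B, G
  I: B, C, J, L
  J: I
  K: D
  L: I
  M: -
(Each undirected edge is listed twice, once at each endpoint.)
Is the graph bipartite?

The cycle A-D-H-A has length 3, which is odd, so the graph is not bipartite.

No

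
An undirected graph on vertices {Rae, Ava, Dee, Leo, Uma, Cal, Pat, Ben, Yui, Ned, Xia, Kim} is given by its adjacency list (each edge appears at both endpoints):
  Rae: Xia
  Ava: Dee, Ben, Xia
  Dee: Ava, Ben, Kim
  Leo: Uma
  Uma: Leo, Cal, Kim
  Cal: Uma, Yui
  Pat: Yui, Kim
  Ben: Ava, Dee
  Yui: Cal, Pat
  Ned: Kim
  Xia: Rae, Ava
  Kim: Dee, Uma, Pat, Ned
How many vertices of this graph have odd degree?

6

Degrees: Rae:1, Ava:3, Dee:3, Leo:1, Uma:3, Cal:2, Pat:2, Ben:2, Yui:2, Ned:1, Xia:2, Kim:4
Odd-degree vertices: Rae, Ava, Dee, Leo, Uma, Ned.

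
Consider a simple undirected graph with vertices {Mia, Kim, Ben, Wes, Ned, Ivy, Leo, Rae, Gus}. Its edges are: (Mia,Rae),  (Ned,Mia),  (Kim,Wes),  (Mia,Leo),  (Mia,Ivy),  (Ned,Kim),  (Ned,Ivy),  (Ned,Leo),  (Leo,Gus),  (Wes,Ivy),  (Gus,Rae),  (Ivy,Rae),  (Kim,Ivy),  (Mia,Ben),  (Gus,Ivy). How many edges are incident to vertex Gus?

3

Neighbors of Gus: Ivy, Leo, Rae.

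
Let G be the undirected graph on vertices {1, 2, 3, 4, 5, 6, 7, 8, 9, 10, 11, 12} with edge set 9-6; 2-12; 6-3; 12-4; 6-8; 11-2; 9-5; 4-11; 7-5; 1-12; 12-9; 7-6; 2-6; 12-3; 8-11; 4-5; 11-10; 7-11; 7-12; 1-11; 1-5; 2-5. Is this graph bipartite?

Yes

Color {5, 6, 11, 12} black and {1, 2, 3, 4, 7, 8, 9, 10} white. No edge joins two same-colored vertices, so the graph is bipartite.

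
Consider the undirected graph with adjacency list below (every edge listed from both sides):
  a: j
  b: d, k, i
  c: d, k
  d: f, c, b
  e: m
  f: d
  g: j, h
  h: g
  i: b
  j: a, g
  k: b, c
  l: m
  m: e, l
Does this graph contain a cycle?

Yes

|V| = 13, |E| = 11, number of components = 3.
One cycle is b-d-c-k-b.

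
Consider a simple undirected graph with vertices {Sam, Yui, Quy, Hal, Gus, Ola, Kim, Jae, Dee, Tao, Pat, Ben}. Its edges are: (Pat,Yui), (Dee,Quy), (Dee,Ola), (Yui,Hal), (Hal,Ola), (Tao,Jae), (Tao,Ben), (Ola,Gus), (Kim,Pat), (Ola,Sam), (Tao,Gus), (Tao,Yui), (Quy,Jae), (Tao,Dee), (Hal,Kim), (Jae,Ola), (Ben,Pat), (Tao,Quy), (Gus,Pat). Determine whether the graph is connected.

Starting from Sam and exploring outward reaches every vertex (Sam, Ola, Jae, Hal, Dee, Gus, Quy, Tao, Kim, Yui, Pat, Ben); the graph is connected.

Yes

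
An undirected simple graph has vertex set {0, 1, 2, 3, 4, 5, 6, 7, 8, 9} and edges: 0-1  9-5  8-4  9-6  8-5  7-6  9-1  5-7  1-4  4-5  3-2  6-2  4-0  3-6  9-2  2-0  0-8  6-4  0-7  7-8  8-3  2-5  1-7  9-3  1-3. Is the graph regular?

Degrees: 0:5, 1:5, 2:5, 3:5, 4:5, 5:5, 6:5, 7:5, 8:5, 9:5
All degrees equal 5; the graph is regular.

Yes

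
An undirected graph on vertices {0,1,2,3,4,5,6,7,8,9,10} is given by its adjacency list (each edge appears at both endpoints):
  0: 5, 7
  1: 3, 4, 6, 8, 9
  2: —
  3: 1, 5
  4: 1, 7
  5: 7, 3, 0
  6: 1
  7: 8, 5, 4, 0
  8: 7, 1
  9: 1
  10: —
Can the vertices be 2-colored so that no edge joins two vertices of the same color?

0-5-7-0 is an odd cycle (length 3), and a bipartite graph can contain only even cycles.

No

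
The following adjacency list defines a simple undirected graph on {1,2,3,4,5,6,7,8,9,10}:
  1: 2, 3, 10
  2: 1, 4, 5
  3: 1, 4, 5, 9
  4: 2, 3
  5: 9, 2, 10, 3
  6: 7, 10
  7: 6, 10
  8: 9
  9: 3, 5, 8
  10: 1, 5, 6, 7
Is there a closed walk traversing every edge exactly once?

Degrees: 1:3, 2:3, 3:4, 4:2, 5:4, 6:2, 7:2, 8:1, 9:3, 10:4
Vertices with odd degree: 1, 2, 8, 9. An Eulerian circuit requires all degrees even.

No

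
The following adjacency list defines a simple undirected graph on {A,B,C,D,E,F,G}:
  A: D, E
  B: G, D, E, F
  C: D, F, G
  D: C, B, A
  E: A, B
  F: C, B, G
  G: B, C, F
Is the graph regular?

Degrees: A:2, B:4, C:3, D:3, E:2, F:3, G:3
Degrees are not all equal (e.g. deg(A)=2 but deg(B)=4); not regular.

No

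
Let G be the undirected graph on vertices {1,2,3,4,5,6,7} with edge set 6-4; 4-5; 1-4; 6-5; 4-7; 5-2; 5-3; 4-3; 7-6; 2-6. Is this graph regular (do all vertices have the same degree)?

No

Degrees: 1:1, 2:2, 3:2, 4:5, 5:4, 6:4, 7:2
Degrees are not all equal (e.g. deg(1)=1 but deg(4)=5); not regular.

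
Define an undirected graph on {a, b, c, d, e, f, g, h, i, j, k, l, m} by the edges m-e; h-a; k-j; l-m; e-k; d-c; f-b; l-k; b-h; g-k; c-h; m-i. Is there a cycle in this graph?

|V| = 13, |E| = 12, number of components = 2.
One cycle is e-m-l-k-e.

Yes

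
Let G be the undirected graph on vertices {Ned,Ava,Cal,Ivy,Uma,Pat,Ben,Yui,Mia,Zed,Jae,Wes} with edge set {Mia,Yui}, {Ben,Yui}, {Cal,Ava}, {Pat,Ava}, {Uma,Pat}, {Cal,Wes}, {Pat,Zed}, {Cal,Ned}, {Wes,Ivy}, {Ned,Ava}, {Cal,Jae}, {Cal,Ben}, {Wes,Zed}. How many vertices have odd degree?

Degrees: Ned:2, Ava:3, Cal:5, Ivy:1, Uma:1, Pat:3, Ben:2, Yui:2, Mia:1, Zed:2, Jae:1, Wes:3
Odd-degree vertices: Ava, Cal, Ivy, Uma, Pat, Mia, Jae, Wes.

8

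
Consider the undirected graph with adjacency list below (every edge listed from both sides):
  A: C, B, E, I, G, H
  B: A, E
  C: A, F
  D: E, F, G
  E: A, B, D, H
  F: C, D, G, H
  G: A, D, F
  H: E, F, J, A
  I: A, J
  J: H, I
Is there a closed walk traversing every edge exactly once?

Degrees: A:6, B:2, C:2, D:3, E:4, F:4, G:3, H:4, I:2, J:2
D, G have odd degree; an Eulerian circuit needs every degree to be even, so none exists.

No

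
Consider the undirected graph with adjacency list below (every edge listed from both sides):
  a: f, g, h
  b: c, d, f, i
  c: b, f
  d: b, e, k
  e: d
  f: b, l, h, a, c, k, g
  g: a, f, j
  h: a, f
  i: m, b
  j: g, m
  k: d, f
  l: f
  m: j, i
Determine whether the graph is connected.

A breadth-first search from a visits a, f, g, h, b, l, k, c, j, i, d, m, e — all 13 vertices — so the graph is connected.

Yes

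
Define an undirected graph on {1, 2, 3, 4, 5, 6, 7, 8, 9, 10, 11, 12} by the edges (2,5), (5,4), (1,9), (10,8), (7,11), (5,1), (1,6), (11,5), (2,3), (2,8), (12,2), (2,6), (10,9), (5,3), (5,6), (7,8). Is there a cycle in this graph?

Yes

The graph has 12 vertices, 16 edges, and 1 connected component.
One cycle is 5-6-2-5.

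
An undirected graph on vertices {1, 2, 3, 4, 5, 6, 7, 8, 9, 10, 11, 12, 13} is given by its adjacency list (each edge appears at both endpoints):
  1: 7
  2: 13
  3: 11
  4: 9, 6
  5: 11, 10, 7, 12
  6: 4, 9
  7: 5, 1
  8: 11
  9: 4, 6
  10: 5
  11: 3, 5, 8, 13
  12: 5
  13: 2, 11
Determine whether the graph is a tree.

The graph has 13 vertices and 12 edges.
It is not connected, so it is not a tree.

No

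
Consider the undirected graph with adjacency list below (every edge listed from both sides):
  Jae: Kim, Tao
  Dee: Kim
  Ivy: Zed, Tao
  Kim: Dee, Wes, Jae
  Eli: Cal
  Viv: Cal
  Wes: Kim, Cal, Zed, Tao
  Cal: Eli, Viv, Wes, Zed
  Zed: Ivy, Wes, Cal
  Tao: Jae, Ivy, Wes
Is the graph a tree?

|V| = 10, |E| = 12.
A tree on 10 vertices has exactly 9 edges; this graph has 12, so it contains a cycle and is not a tree.

No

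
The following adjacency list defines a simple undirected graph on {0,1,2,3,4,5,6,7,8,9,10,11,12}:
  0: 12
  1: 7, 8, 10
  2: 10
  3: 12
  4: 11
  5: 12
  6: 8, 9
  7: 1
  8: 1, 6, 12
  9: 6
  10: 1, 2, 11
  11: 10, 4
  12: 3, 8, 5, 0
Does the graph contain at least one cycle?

|V| = 13, |E| = 12, number of components = 1.
A forest on 13 vertices with 1 component has exactly 12 edges, which matches — so no cycle.

No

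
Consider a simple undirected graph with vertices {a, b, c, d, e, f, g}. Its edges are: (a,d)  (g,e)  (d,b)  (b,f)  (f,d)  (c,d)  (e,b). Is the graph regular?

No

Degrees: a:1, b:3, c:1, d:4, e:2, f:2, g:1
Degrees are not all equal (e.g. deg(a)=1 but deg(d)=4); not regular.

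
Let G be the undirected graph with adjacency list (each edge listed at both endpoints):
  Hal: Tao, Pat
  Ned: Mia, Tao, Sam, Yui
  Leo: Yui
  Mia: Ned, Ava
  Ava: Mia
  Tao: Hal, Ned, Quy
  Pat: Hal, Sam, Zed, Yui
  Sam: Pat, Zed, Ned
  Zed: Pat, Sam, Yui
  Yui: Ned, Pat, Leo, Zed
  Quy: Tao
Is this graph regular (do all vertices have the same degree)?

No

Degrees: Hal:2, Ned:4, Leo:1, Mia:2, Ava:1, Tao:3, Pat:4, Sam:3, Zed:3, Yui:4, Quy:1
Vertex Leo has degree 1 while Ned has degree 4, so the graph is not regular.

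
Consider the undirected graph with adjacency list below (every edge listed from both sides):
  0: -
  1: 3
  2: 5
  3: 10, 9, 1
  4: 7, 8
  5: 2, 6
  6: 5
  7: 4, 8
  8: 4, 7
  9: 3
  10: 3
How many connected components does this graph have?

4

Component: {0}
Component: {2, 5, 6}
Component: {4, 7, 8}
Component: {1, 3, 9, 10}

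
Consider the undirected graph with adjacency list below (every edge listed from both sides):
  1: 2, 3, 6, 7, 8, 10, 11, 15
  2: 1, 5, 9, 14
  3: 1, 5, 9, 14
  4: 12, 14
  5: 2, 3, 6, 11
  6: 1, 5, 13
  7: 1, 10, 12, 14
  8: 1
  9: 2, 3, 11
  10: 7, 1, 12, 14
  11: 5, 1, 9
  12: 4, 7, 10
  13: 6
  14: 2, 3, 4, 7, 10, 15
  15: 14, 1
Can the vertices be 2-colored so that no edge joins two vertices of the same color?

No

7-10-1-7 is an odd cycle (length 3), and a bipartite graph can contain only even cycles.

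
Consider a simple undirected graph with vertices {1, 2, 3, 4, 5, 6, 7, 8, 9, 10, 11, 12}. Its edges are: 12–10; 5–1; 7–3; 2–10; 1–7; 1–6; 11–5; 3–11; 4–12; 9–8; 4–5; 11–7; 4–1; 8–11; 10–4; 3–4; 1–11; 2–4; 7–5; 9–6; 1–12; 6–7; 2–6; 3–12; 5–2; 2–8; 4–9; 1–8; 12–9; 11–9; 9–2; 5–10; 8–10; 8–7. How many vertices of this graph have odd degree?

4

Degrees: 1:7, 2:6, 3:4, 4:7, 5:6, 6:4, 7:6, 8:6, 9:6, 10:5, 11:6, 12:5
Odd-degree vertices: 1, 4, 10, 12.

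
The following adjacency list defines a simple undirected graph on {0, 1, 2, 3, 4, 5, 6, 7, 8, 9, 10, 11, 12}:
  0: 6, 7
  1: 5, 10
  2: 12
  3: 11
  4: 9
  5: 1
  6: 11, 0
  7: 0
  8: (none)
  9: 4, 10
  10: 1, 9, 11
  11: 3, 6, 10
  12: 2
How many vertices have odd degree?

8

Degrees: 0:2, 1:2, 2:1, 3:1, 4:1, 5:1, 6:2, 7:1, 8:0, 9:2, 10:3, 11:3, 12:1
Odd-degree vertices: 2, 3, 4, 5, 7, 10, 11, 12.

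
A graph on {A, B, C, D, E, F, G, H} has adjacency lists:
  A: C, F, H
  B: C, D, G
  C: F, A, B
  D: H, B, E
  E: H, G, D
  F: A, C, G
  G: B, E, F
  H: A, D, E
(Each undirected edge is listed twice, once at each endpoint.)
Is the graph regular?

Yes

Degrees: A:3, B:3, C:3, D:3, E:3, F:3, G:3, H:3
All degrees equal 3; the graph is regular.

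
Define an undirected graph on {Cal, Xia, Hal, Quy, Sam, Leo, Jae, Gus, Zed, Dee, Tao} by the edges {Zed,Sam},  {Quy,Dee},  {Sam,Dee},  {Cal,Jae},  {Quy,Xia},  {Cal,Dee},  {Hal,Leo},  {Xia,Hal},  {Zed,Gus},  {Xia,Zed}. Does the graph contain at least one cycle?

The graph has 11 vertices, 10 edges, and 2 connected components.
One cycle is Dee-Quy-Xia-Zed-Sam-Dee.

Yes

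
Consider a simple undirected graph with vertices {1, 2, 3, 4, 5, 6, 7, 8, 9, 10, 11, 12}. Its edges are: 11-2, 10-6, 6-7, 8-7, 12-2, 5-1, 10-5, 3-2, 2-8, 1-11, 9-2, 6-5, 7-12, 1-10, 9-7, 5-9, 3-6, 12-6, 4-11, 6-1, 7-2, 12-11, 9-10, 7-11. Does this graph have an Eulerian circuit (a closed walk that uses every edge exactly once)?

No

Degrees: 1:4, 2:6, 3:2, 4:1, 5:4, 6:6, 7:6, 8:2, 9:4, 10:4, 11:5, 12:4
Vertices with odd degree: 4, 11. An Eulerian circuit requires all degrees even.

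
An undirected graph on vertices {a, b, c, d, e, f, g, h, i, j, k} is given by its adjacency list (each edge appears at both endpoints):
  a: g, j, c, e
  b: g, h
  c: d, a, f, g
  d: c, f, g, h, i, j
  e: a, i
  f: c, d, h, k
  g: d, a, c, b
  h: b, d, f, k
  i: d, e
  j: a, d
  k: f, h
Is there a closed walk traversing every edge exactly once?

Degrees: a:4, b:2, c:4, d:6, e:2, f:4, g:4, h:4, i:2, j:2, k:2
Every vertex has even degree and the edges form a single connected piece, so an Eulerian circuit exists.

Yes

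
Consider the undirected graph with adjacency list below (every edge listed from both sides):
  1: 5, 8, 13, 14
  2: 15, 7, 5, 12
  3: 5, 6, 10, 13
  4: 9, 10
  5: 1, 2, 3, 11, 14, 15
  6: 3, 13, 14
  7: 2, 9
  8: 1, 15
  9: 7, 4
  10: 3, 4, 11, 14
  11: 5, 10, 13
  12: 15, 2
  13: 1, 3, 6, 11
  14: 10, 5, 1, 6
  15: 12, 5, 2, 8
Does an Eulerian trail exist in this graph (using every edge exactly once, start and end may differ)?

Degrees: 1:4, 2:4, 3:4, 4:2, 5:6, 6:3, 7:2, 8:2, 9:2, 10:4, 11:3, 12:2, 13:4, 14:4, 15:4
Odd-degree vertices: 6, 11 (2 total).
With 2 odd-degree vertices and all edges in one connected piece, an Eulerian trail exists (from 6 to 11).

Yes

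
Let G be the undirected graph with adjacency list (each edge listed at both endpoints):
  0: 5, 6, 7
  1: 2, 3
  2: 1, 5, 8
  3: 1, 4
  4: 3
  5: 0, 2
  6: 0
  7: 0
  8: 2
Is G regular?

Degrees: 0:3, 1:2, 2:3, 3:2, 4:1, 5:2, 6:1, 7:1, 8:1
Degrees are not all equal (e.g. deg(4)=1 but deg(0)=3); not regular.

No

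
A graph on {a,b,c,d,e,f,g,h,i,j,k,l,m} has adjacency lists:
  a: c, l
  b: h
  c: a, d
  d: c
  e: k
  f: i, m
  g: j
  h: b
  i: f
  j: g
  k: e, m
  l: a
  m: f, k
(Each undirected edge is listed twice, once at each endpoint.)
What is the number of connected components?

Component: {b, h}
Component: {g, j}
Component: {a, c, d, l}
Component: {e, f, i, k, m}

4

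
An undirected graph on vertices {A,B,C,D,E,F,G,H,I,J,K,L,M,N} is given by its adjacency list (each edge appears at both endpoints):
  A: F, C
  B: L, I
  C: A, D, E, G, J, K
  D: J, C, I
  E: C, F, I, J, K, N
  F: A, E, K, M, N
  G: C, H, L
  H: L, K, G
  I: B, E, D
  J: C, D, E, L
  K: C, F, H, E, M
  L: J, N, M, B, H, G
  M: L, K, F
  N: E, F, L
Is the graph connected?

Yes

A breadth-first search from A visits A, C, F, E, D, K, J, G, M, N, I, H, L, B — all 14 vertices — so the graph is connected.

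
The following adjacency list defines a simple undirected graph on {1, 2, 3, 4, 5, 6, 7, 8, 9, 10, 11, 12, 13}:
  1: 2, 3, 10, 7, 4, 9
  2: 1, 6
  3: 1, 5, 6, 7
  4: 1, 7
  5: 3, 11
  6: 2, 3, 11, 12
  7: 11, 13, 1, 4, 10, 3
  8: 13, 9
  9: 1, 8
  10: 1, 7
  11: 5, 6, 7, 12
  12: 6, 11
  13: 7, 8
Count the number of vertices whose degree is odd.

Degrees: 1:6, 2:2, 3:4, 4:2, 5:2, 6:4, 7:6, 8:2, 9:2, 10:2, 11:4, 12:2, 13:2
Odd-degree vertices: none.

0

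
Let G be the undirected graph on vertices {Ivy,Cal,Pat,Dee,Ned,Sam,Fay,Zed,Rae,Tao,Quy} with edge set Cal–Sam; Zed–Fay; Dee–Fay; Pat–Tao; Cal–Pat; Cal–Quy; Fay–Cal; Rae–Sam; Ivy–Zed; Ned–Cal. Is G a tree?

Yes

|V| = 11, |E| = 10.
It is connected with exactly 10 edges, hence acyclic — it is a tree.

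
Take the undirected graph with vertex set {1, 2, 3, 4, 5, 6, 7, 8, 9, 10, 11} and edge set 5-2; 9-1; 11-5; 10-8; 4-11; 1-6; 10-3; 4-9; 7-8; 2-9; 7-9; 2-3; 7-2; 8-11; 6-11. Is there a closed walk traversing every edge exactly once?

No

Degrees: 1:2, 2:4, 3:2, 4:2, 5:2, 6:2, 7:3, 8:3, 9:4, 10:2, 11:4
7, 8 have odd degree; an Eulerian circuit needs every degree to be even, so none exists.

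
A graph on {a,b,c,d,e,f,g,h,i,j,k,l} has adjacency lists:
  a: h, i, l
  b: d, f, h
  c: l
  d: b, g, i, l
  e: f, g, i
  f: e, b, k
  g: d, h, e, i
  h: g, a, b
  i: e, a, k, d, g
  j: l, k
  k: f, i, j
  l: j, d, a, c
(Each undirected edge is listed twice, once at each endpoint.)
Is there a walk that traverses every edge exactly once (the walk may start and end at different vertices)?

Degrees: a:3, b:3, c:1, d:4, e:3, f:3, g:4, h:3, i:5, j:2, k:3, l:4
Odd-degree vertices: a, b, c, e, f, h, i, k (8 total).
An Eulerian trail requires 0 or 2 odd-degree vertices; here there are 8.

No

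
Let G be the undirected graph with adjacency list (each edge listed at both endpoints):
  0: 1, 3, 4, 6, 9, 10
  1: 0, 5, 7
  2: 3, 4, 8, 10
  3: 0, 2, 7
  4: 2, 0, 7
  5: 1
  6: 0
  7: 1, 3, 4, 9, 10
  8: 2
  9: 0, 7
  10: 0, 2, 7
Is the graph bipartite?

Yes

Partition the vertices as {1, 3, 4, 6, 8, 9, 10} vs {0, 2, 5, 7}. Each listed edge has one endpoint in each part, so the graph is bipartite.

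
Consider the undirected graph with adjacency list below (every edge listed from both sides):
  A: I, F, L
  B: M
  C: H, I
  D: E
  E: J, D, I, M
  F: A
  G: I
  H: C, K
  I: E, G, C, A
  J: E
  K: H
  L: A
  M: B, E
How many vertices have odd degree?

8

Degrees: A:3, B:1, C:2, D:1, E:4, F:1, G:1, H:2, I:4, J:1, K:1, L:1, M:2
Odd-degree vertices: A, B, D, F, G, J, K, L.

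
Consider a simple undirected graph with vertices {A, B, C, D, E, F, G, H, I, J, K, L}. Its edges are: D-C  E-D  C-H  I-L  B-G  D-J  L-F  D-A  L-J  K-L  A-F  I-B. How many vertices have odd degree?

4

Degrees: A:2, B:2, C:2, D:4, E:1, F:2, G:1, H:1, I:2, J:2, K:1, L:4
Odd-degree vertices: E, G, H, K.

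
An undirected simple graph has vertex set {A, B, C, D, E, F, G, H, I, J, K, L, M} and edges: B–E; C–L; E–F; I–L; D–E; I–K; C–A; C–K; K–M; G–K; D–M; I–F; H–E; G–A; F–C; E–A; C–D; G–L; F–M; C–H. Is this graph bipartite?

A valid 2-coloring puts {C, E, G, I, J, M} on one side and {A, B, D, F, H, K, L} on the other; every edge crosses between the two sides.

Yes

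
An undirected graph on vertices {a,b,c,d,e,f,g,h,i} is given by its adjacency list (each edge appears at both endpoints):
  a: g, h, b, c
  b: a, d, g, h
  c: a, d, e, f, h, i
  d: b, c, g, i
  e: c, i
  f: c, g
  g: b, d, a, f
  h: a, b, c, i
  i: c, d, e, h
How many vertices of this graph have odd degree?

0

Degrees: a:4, b:4, c:6, d:4, e:2, f:2, g:4, h:4, i:4
Odd-degree vertices: none.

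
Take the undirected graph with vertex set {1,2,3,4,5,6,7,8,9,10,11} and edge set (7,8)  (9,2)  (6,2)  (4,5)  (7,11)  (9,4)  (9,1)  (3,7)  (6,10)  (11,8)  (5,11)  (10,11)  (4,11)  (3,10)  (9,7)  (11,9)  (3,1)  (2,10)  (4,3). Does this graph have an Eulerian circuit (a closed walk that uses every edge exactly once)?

Degrees: 1:2, 2:3, 3:4, 4:4, 5:2, 6:2, 7:4, 8:2, 9:5, 10:4, 11:6
Vertices with odd degree: 2, 9. An Eulerian circuit requires all degrees even.

No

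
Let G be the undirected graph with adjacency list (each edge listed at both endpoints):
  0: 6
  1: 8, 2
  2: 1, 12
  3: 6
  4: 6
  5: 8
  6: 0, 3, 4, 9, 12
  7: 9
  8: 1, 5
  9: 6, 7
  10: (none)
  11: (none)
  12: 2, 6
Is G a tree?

|V| = 13, |E| = 10.
It splits into 3 components, so it cannot be a tree.

No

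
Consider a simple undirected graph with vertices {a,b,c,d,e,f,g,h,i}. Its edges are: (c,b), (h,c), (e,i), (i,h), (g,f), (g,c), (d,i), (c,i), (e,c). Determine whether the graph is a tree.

No

|V| = 9, |E| = 9.
It splits into 2 components, so it cannot be a tree.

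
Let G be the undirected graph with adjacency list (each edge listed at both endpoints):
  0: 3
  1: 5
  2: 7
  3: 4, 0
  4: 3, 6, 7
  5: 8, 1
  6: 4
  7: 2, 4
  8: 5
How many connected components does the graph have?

2

Component: {1, 5, 8}
Component: {0, 2, 3, 4, 6, 7}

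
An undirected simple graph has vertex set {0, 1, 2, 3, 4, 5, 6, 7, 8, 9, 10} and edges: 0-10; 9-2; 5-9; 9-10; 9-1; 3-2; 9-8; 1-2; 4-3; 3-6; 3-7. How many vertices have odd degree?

8

Degrees: 0:1, 1:2, 2:3, 3:4, 4:1, 5:1, 6:1, 7:1, 8:1, 9:5, 10:2
Odd-degree vertices: 0, 2, 4, 5, 6, 7, 8, 9.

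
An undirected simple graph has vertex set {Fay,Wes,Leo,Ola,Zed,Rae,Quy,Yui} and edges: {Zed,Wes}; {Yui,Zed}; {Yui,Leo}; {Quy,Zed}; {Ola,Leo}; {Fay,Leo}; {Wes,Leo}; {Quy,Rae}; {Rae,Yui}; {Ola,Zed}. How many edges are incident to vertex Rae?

Neighbors of Rae: Quy, Yui.

2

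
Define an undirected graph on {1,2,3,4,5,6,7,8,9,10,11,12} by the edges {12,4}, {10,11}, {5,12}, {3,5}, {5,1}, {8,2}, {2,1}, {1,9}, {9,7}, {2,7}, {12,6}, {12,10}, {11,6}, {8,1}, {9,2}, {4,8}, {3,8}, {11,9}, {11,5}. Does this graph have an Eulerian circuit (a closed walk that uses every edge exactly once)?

Yes

Degrees: 1:4, 2:4, 3:2, 4:2, 5:4, 6:2, 7:2, 8:4, 9:4, 10:2, 11:4, 12:4
All degrees are even and the non-isolated vertices are connected — an Eulerian circuit exists.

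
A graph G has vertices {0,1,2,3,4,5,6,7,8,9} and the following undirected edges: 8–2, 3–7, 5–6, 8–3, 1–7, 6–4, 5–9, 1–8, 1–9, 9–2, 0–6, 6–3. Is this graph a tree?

The graph has 10 vertices and 12 edges.
A tree on 10 vertices has exactly 9 edges; this graph has 12, so it contains a cycle and is not a tree.

No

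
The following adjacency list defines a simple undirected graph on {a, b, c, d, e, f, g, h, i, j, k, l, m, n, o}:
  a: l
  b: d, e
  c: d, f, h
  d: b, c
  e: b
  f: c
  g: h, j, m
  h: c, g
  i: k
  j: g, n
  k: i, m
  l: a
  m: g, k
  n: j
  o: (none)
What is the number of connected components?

3

Component: {o}
Component: {a, l}
Component: {b, c, d, e, f, g, h, i, j, k, m, n}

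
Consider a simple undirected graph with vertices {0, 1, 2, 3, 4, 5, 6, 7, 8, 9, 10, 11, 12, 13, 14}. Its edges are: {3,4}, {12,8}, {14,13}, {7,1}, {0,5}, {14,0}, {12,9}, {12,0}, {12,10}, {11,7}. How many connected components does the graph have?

5

Component: {2}
Component: {6}
Component: {3, 4}
Component: {1, 7, 11}
Component: {0, 5, 8, 9, 10, 12, 13, 14}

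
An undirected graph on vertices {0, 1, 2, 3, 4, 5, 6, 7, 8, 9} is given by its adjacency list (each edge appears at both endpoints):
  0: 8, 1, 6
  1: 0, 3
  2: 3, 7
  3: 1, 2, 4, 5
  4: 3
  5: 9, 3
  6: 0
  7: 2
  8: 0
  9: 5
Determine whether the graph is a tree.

The graph has 10 vertices and 9 edges.
It is connected with exactly 9 edges, hence acyclic — it is a tree.

Yes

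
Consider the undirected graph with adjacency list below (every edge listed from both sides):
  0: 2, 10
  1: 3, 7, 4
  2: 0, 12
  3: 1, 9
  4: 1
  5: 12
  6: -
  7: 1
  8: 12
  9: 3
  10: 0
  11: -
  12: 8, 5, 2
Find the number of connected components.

4

Component: {6}
Component: {11}
Component: {1, 3, 4, 7, 9}
Component: {0, 2, 5, 8, 10, 12}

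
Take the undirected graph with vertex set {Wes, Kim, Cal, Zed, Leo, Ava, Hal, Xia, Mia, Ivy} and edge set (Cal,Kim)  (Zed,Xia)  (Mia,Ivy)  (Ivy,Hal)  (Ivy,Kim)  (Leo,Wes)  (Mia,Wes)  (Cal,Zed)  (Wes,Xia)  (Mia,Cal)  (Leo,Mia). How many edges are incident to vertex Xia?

2

Neighbors of Xia: Wes, Zed.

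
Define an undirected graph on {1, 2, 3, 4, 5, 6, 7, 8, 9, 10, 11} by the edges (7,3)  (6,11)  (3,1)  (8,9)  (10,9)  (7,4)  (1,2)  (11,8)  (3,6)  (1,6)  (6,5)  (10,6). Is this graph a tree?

No

The graph has 11 vertices and 12 edges.
A tree on 11 vertices has exactly 10 edges; this graph has 12, so it contains a cycle and is not a tree.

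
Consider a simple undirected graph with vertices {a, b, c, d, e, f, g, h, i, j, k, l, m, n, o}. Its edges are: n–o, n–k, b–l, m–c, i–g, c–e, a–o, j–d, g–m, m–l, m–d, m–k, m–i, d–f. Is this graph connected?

Component: {h}
Component: {a, b, c, d, e, f, g, i, j, k, l, m, n, o}
There are 2 separate components, so the graph is not connected.

No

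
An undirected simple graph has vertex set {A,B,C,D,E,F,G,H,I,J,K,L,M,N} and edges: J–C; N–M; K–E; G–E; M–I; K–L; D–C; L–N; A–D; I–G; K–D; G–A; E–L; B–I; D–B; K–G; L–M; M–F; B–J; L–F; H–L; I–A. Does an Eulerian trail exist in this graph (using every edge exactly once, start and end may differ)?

Degrees: A:3, B:3, C:2, D:4, E:3, F:2, G:4, H:1, I:4, J:2, K:4, L:6, M:4, N:2
Odd-degree vertices: A, B, E, H (4 total).
With 4 odd-degree vertices (more than two), no single trail can use every edge.

No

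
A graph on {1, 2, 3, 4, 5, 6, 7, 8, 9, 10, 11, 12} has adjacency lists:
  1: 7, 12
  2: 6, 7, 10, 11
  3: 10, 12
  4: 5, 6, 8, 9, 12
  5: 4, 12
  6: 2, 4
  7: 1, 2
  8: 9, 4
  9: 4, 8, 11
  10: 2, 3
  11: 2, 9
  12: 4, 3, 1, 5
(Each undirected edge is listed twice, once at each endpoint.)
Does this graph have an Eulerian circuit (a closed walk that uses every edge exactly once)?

No

Degrees: 1:2, 2:4, 3:2, 4:5, 5:2, 6:2, 7:2, 8:2, 9:3, 10:2, 11:2, 12:4
Vertices with odd degree: 4, 9. An Eulerian circuit requires all degrees even.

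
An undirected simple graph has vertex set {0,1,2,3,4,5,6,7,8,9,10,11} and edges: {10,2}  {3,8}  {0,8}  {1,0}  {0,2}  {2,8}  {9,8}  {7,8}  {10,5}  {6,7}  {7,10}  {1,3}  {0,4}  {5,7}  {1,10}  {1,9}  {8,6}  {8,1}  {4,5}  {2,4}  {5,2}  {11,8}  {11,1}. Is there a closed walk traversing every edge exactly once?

Degrees: 0:4, 1:6, 2:5, 3:2, 4:3, 5:4, 6:2, 7:4, 8:8, 9:2, 10:4, 11:2
Vertices with odd degree: 2, 4. An Eulerian circuit requires all degrees even.

No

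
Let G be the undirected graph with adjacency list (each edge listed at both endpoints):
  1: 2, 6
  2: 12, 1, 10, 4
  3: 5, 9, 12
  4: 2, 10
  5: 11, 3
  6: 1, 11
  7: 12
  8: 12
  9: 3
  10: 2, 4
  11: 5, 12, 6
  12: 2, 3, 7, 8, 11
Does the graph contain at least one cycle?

Yes

The graph has 12 vertices, 14 edges, and 1 connected component.
Since 14 > 12 - 1, a cycle must exist; for instance 12-3-5-11-12.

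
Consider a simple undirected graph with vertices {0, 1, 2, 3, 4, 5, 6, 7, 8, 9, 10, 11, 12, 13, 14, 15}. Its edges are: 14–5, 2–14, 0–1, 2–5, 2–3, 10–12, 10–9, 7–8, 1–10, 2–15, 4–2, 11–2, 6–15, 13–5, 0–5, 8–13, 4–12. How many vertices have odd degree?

6

Degrees: 0:2, 1:2, 2:6, 3:1, 4:2, 5:4, 6:1, 7:1, 8:2, 9:1, 10:3, 11:1, 12:2, 13:2, 14:2, 15:2
Odd-degree vertices: 3, 6, 7, 9, 10, 11.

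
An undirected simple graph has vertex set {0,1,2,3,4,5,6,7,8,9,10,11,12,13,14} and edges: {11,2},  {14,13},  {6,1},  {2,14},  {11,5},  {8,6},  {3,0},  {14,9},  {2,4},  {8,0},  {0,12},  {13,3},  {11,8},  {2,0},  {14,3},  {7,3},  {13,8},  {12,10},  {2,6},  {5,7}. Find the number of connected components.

Component: {0, 1, 2, 3, 4, 5, 6, 7, 8, 9, 10, 11, 12, 13, 14}

1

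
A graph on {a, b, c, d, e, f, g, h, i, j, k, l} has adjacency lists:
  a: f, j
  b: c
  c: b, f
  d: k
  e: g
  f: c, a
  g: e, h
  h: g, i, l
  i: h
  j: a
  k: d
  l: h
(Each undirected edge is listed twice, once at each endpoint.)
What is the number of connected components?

Component: {d, k}
Component: {a, b, c, f, j}
Component: {e, g, h, i, l}

3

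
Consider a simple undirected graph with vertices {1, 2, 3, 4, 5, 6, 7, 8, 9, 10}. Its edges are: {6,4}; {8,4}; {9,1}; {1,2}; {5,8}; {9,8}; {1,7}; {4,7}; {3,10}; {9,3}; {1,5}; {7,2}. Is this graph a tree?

The graph has 10 vertices and 12 edges.
A tree on 10 vertices has exactly 9 edges; this graph has 12, so it contains a cycle and is not a tree.

No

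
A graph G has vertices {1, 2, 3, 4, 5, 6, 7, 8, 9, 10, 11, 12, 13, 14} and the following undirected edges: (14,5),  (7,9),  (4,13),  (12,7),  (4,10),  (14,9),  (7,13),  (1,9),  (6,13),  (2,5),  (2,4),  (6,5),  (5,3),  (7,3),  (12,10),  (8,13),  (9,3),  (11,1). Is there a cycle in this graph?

The graph has 14 vertices, 18 edges, and 1 connected component.
Since 18 > 14 - 1, a cycle must exist; for instance 3-7-12-10-4-13-6-5-3.

Yes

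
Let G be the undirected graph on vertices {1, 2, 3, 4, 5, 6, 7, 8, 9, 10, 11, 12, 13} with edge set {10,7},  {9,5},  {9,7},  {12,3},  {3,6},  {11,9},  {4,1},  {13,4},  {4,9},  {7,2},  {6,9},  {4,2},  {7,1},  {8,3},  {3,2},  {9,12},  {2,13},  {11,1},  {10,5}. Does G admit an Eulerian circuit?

No

Degrees: 1:3, 2:4, 3:4, 4:4, 5:2, 6:2, 7:4, 8:1, 9:6, 10:2, 11:2, 12:2, 13:2
1, 8 have odd degree; an Eulerian circuit needs every degree to be even, so none exists.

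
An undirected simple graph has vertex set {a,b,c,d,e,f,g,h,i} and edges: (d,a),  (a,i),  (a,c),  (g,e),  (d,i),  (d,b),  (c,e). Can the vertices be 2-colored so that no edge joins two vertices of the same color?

The cycle a-d-i-a has length 3, which is odd, so the graph is not bipartite.

No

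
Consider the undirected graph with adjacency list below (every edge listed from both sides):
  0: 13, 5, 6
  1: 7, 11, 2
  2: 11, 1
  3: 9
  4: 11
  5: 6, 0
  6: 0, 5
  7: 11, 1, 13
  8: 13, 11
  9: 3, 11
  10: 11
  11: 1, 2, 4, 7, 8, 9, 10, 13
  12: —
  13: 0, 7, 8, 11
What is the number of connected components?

Component: {12}
Component: {0, 1, 2, 3, 4, 5, 6, 7, 8, 9, 10, 11, 13}

2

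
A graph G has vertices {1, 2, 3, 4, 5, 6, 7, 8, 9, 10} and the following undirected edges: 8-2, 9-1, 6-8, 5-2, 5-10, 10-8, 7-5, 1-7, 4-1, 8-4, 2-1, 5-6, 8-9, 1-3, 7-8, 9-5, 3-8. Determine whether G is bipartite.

Color {2, 3, 4, 6, 7, 9, 10} black and {1, 5, 8} white. No edge joins two same-colored vertices, so the graph is bipartite.

Yes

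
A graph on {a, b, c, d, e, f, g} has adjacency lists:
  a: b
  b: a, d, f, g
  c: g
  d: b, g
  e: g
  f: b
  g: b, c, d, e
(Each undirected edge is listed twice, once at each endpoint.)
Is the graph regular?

Degrees: a:1, b:4, c:1, d:2, e:1, f:1, g:4
Degrees are not all equal (e.g. deg(a)=1 but deg(b)=4); not regular.

No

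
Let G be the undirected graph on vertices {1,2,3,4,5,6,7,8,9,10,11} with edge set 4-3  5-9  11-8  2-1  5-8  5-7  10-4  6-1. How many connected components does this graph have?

3

Component: {1, 2, 6}
Component: {3, 4, 10}
Component: {5, 7, 8, 9, 11}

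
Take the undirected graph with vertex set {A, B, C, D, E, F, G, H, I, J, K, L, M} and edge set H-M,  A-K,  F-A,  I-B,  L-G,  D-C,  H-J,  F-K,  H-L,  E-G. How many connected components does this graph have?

4

Component: {B, I}
Component: {C, D}
Component: {A, F, K}
Component: {E, G, H, J, L, M}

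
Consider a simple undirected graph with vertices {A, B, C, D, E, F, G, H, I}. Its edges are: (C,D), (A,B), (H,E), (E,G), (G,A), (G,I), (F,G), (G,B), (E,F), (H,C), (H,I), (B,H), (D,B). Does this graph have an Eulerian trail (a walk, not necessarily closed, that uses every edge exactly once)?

Yes

Degrees: A:2, B:4, C:2, D:2, E:3, F:2, G:5, H:4, I:2
Odd-degree vertices: E, G (2 total).
With 2 odd-degree vertices and all edges in one connected piece, an Eulerian trail exists (from E to G).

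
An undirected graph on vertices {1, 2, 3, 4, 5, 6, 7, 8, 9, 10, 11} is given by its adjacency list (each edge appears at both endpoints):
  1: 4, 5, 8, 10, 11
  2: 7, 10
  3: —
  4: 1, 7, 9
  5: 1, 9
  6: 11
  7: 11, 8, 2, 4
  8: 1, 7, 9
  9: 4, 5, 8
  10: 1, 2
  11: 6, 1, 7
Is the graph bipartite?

7-2-10-1-11-7 is an odd cycle (length 5), and a bipartite graph can contain only even cycles.

No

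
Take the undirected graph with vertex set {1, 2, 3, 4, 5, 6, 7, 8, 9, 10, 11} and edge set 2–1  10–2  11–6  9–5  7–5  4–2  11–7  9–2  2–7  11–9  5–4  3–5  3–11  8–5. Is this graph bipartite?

Yes

Partition the vertices as {2, 5, 11} vs {1, 3, 4, 6, 7, 8, 9, 10}. Each listed edge has one endpoint in each part, so the graph is bipartite.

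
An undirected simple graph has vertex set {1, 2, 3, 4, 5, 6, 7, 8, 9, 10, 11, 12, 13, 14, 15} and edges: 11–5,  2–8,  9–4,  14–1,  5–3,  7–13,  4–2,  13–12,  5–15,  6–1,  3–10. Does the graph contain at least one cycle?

The graph has 15 vertices, 11 edges, and 4 connected components.
Since 11 = 15 - 4, the graph is a forest and contains no cycle.

No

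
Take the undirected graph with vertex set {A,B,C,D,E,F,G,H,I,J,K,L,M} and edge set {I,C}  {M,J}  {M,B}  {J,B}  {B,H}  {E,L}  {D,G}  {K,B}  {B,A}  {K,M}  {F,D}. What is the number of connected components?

Component: {C, I}
Component: {E, L}
Component: {D, F, G}
Component: {A, B, H, J, K, M}

4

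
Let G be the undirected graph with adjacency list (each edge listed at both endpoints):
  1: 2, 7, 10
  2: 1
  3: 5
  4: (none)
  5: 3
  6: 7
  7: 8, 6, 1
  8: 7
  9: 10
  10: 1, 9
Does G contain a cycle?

No

|V| = 10, |E| = 7, number of components = 3.
Since 7 = 10 - 3, the graph is a forest and contains no cycle.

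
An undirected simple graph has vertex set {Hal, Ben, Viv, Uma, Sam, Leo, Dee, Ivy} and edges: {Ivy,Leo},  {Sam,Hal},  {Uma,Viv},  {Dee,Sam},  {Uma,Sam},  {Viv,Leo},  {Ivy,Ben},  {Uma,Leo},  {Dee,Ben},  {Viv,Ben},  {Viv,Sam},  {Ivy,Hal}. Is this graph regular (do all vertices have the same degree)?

Degrees: Hal:2, Ben:3, Viv:4, Uma:3, Sam:4, Leo:3, Dee:2, Ivy:3
Vertex Hal has degree 2 while Viv has degree 4, so the graph is not regular.

No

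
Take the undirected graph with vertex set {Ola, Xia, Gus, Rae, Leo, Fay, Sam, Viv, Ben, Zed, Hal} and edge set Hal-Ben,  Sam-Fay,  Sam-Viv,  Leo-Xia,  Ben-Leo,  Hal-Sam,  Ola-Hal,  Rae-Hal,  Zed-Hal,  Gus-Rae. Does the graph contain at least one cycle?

No

|V| = 11, |E| = 10, number of components = 1.
Since 10 = 11 - 1, the graph is a forest and contains no cycle.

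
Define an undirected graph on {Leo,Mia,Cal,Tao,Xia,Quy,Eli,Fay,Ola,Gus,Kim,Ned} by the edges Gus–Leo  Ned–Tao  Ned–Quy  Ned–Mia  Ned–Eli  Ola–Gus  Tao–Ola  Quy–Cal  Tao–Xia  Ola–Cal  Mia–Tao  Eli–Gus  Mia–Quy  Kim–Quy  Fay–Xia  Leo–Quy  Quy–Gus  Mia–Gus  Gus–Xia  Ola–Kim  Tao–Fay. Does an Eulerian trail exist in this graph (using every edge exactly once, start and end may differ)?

Degrees: Leo:2, Mia:4, Cal:2, Tao:5, Xia:3, Quy:6, Eli:2, Fay:2, Ola:4, Gus:6, Kim:2, Ned:4
Odd-degree vertices: Tao, Xia (2 total).
With 2 odd-degree vertices and all edges in one connected piece, an Eulerian trail exists (from Tao to Xia).

Yes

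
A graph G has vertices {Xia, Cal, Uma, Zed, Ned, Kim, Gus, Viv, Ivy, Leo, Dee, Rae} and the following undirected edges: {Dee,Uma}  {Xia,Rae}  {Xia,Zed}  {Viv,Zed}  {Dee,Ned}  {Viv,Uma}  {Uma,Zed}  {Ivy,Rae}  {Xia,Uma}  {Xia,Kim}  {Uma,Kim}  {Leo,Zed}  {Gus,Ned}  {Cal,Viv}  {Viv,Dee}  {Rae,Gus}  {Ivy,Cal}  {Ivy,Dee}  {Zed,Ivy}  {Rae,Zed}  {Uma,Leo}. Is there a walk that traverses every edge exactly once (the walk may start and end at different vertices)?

Degrees: Xia:4, Cal:2, Uma:6, Zed:6, Ned:2, Kim:2, Gus:2, Viv:4, Ivy:4, Leo:2, Dee:4, Rae:4
Odd-degree vertices: none (0 total).
With 0 odd-degree vertices and all edges in one connected piece, an Eulerian trail exists.

Yes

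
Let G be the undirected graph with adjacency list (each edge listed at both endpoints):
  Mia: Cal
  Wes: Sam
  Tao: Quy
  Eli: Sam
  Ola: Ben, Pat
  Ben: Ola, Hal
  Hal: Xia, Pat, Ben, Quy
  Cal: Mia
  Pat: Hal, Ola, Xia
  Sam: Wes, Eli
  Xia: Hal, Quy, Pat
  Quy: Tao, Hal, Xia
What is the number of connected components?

3

Component: {Mia, Cal}
Component: {Wes, Eli, Sam}
Component: {Tao, Ola, Ben, Hal, Pat, Xia, Quy}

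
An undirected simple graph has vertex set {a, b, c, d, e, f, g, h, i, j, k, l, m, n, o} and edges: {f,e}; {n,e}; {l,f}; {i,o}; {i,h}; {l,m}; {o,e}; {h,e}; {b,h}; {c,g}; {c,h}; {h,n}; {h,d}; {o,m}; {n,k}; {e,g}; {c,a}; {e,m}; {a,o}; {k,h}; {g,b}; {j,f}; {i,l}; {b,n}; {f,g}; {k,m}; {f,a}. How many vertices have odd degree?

10

Degrees: a:3, b:3, c:3, d:1, e:6, f:5, g:4, h:7, i:3, j:1, k:3, l:3, m:4, n:4, o:4
Odd-degree vertices: a, b, c, d, f, h, i, j, k, l.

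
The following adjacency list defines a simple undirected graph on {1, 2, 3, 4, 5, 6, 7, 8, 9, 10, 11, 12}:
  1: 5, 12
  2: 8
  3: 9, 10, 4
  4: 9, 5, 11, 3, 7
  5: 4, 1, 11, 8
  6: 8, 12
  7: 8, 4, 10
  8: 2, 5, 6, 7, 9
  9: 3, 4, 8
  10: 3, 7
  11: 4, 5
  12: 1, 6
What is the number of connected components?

1

Component: {1, 2, 3, 4, 5, 6, 7, 8, 9, 10, 11, 12}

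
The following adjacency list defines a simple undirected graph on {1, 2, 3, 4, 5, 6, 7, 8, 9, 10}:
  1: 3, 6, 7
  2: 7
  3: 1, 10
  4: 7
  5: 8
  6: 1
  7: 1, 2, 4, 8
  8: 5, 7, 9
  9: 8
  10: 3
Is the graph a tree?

The graph has 10 vertices and 9 edges.
Connected and |E| = |V| - 1, which characterizes a tree.

Yes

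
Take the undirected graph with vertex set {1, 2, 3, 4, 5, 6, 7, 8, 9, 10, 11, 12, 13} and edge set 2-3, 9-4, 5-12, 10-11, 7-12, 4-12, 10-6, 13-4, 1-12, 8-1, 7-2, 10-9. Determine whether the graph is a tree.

|V| = 13, |E| = 12.
It is connected with exactly 12 edges, hence acyclic — it is a tree.

Yes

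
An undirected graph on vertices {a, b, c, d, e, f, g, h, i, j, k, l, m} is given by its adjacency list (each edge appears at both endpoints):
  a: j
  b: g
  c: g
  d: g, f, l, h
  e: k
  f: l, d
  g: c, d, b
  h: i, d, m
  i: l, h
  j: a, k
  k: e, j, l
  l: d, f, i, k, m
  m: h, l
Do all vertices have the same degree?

No

Degrees: a:1, b:1, c:1, d:4, e:1, f:2, g:3, h:3, i:2, j:2, k:3, l:5, m:2
Vertex a has degree 1 while l has degree 5, so the graph is not regular.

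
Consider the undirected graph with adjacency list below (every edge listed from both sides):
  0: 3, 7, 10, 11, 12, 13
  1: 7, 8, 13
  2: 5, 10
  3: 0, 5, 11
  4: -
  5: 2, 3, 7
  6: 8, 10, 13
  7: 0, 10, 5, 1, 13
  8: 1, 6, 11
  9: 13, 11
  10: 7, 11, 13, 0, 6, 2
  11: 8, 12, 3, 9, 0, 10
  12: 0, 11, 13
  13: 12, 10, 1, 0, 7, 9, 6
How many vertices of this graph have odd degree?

Degrees: 0:6, 1:3, 2:2, 3:3, 4:0, 5:3, 6:3, 7:5, 8:3, 9:2, 10:6, 11:6, 12:3, 13:7
Odd-degree vertices: 1, 3, 5, 6, 7, 8, 12, 13.

8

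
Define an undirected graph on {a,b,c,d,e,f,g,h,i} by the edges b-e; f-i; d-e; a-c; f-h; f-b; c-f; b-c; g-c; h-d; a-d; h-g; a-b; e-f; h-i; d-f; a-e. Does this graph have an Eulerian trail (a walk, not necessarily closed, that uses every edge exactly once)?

Yes

Degrees: a:4, b:4, c:4, d:4, e:4, f:6, g:2, h:4, i:2
Odd-degree vertices: none (0 total).
The non-isolated vertices are connected and exactly 0 have odd degree, so an Eulerian trail exists.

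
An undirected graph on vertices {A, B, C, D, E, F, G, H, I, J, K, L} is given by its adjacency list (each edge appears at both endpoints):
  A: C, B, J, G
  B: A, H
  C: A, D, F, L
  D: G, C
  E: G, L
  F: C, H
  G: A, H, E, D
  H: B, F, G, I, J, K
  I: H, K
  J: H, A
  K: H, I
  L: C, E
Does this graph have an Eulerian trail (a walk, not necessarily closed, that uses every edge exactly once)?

Yes

Degrees: A:4, B:2, C:4, D:2, E:2, F:2, G:4, H:6, I:2, J:2, K:2, L:2
Odd-degree vertices: none (0 total).
The non-isolated vertices are connected and exactly 0 have odd degree, so an Eulerian trail exists.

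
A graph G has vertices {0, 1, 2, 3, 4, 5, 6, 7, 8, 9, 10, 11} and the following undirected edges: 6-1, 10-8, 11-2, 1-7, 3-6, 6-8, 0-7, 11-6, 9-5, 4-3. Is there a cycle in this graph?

The graph has 12 vertices, 10 edges, and 2 connected components.
A forest on 12 vertices with 2 components has exactly 10 edges, which matches — so no cycle.

No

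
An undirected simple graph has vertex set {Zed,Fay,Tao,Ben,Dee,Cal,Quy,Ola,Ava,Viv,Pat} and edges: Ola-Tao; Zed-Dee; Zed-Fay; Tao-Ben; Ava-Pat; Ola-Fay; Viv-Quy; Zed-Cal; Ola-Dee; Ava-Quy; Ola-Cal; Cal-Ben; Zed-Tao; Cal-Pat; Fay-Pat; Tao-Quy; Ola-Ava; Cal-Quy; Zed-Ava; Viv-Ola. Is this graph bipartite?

Color {Fay, Tao, Dee, Cal, Ava, Viv} black and {Zed, Ben, Quy, Ola, Pat} white. No edge joins two same-colored vertices, so the graph is bipartite.

Yes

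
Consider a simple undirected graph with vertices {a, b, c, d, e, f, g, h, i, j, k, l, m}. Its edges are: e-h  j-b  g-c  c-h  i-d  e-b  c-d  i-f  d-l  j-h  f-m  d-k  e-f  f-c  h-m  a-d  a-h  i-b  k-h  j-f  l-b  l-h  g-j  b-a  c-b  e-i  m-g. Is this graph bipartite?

No

The cycle f-e-i-f has length 3, which is odd, so the graph is not bipartite.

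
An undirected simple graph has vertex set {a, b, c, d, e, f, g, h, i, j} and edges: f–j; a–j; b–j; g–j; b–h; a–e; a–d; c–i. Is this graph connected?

No

Component: {c, i}
Component: {a, b, d, e, f, g, h, j}
No edge joins these 2 groups, so the graph is disconnected.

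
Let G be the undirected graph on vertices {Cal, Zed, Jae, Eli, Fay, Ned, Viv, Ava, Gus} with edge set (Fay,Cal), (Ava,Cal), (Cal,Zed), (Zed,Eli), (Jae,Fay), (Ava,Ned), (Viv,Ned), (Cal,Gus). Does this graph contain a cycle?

|V| = 9, |E| = 8, number of components = 1.
A forest on 9 vertices with 1 component has exactly 8 edges, which matches — so no cycle.

No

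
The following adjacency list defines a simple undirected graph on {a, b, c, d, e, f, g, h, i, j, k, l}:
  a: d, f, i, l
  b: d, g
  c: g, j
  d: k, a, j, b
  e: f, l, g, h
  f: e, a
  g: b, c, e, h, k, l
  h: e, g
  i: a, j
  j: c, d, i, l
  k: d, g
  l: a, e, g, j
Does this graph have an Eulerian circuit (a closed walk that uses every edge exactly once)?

Degrees: a:4, b:2, c:2, d:4, e:4, f:2, g:6, h:2, i:2, j:4, k:2, l:4
Every vertex has even degree and the edges form a single connected piece, so an Eulerian circuit exists.

Yes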